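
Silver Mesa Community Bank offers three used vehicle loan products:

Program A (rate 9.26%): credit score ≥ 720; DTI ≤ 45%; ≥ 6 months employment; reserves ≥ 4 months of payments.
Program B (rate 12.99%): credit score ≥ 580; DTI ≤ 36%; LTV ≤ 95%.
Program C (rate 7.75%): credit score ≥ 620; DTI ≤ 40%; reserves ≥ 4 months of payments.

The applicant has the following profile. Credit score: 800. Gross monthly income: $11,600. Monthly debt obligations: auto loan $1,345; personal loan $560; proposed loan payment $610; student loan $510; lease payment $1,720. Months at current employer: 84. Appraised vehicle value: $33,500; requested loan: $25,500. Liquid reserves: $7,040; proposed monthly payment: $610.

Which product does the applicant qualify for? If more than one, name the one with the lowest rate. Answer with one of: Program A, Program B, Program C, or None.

Total debts = (1,345 + 560 + 610 + 510 + 1,720) = 4,745; DTI = 4,745/11,600 = 40.9%.
LTV = 25,500/33,500 = 76.1%.
Reserves = 7,040/610 = 11.5 months.
Program A: score 800 ≥ 720; DTI 40.9% ≤ 45%; employment 84 ≥ 6 mo; reserves 11.5 ≥ 4 mo → qualifies.
Program B: score 800 ≥ 580; DTI 40.9% > 36%; LTV 76.1% ≤ 95% → does not qualify.
Program C: score 800 ≥ 620; DTI 40.9% > 40%; reserves 11.5 ≥ 4 mo → does not qualify.

Program A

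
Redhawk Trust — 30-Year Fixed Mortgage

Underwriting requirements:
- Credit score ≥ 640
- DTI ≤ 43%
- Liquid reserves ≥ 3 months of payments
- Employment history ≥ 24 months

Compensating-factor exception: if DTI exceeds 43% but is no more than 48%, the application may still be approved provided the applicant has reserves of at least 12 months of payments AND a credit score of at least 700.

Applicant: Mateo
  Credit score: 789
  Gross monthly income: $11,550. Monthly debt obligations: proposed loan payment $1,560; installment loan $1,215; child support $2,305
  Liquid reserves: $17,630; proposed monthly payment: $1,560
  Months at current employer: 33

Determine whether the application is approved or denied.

Denied

Credit score 789 ≥ 640 (meets base)
Total debts = (1,560 + 1,215 + 2,305) = 5,080. DTI = 5,080/11,550 = 44% > 43% — standard DTI limit exceeded.
Reserves: 17,630 ÷ 1,560 = 11.3 months (meets 3-month minimum)
Employment 33 ≥ 24 months
DTI 44% is within the 43%–48% exception band; checking compensating factors.
Reserves 11.3 < 12 months; credit score 789 ≥ 700.
Compensating-factor requirement not fully met.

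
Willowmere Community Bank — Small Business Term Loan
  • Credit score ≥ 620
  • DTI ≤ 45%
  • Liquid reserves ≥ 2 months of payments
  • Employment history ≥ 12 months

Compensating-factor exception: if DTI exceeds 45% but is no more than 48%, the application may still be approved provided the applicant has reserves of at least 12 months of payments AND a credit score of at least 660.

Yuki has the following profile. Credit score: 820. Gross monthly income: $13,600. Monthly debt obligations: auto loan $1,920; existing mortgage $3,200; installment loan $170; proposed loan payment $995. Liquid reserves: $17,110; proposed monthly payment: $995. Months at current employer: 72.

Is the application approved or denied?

Approved

Credit score 820 ≥ 620 (meets base)
Total debts = (1,920 + 3,200 + 170 + 995) = 6,285. DTI = 6,285/13,600 = 46.2% > 45% — standard DTI limit exceeded.
Liquid reserves cover 17,110/995 = 17.2 months — ≥ 2 required
Employment 72 ≥ 12 months
46.2% falls in the override range (45%–48%), so the compensating-factor test applies.
Reserves 17.2 ≥ 12 months; credit score 820 ≥ 660.
Both compensating conditions met → exception applies.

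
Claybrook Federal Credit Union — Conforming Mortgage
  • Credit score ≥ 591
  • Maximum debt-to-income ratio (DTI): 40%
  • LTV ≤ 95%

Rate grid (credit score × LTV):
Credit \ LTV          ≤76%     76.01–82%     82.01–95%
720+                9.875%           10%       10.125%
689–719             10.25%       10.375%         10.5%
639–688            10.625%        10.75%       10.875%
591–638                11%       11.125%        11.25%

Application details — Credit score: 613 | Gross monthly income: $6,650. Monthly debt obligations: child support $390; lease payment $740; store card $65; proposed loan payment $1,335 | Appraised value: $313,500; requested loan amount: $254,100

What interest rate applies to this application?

11.125%

Credit score 613 ≥ 591; Total monthly debts = (390 + 740 + 65 + 1,335) = 2,530. DTI: 2,530 ÷ 6,650 = 38%, within the 40% cap
LTV = 254,100/313,500 = 81.1% ≤ 95%
Row: 613 falls in 591–638. Column: 81.1% falls in 76.01–82%. Rate = 11.125%.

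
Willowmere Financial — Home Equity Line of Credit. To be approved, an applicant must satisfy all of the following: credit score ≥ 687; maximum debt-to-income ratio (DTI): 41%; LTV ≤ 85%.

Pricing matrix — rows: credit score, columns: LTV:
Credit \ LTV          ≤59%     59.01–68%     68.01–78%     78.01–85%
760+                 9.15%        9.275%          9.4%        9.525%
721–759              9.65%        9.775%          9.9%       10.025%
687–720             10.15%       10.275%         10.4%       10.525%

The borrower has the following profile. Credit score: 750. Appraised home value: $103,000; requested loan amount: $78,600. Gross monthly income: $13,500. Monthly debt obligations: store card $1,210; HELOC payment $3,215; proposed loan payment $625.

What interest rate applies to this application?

9.9%

Credit score 750 ≥ 687; Total monthly debts = (1,210 + 3,215 + 625) = 5,050. DTI: 5,050 ÷ 13,500 = 37.4%, within the 41% cap
LTV = 78,600/103,000 = 76.3% ≤ 85%
Score 750 is in the 721–759 band; LTV 76.3% is in the 68.01–78% band → 9.9%.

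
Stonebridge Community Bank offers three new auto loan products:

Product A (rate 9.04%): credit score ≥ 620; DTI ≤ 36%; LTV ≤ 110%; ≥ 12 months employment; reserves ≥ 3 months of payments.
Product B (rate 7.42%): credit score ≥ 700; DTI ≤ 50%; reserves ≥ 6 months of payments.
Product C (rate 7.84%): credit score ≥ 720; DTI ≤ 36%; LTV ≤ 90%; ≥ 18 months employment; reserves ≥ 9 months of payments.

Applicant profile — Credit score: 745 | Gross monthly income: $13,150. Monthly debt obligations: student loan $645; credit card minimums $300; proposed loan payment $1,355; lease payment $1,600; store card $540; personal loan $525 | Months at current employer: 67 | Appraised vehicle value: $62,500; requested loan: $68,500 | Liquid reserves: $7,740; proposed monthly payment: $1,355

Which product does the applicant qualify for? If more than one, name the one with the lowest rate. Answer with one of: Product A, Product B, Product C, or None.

None

Total debts = (645 + 300 + 1,355 + 1,600 + 540 + 525) = 4,965; DTI = 4,965/13,150 = 37.8%.
LTV = 68,500/62,500 = 109.6%.
Reserves = 7,740/1,355 = 5.7 months.
Product A: score 745 ≥ 620; DTI 37.8% > 36%; LTV 109.6% ≤ 110%; employment 67 ≥ 12 mo; reserves 5.7 ≥ 3 mo → does not qualify.
Product B: score 745 ≥ 700; DTI 37.8% ≤ 50%; reserves 5.7 < 6 mo → does not qualify.
Product C: score 745 ≥ 720; DTI 37.8% > 36%; LTV 109.6% > 90%; employment 67 ≥ 18 mo; reserves 5.7 < 9 mo → does not qualify.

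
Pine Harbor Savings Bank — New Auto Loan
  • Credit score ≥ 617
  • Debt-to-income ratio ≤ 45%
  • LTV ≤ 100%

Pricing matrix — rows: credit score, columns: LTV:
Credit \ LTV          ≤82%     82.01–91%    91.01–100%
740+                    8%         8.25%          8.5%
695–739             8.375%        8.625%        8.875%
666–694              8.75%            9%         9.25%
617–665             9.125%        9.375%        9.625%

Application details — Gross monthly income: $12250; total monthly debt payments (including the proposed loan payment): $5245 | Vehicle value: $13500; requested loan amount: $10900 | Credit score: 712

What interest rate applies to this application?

Credit score 712 ≥ 617; DTI: 5,245 ÷ 12,250 = 42.8%, within the 45% cap
Loan-to-value = 10,900/13,500 = 80.7% — pass (100% max)
Score 712 is in the 695–739 band; LTV 80.7% is in the ≤82% band → 8.375%.

8.375%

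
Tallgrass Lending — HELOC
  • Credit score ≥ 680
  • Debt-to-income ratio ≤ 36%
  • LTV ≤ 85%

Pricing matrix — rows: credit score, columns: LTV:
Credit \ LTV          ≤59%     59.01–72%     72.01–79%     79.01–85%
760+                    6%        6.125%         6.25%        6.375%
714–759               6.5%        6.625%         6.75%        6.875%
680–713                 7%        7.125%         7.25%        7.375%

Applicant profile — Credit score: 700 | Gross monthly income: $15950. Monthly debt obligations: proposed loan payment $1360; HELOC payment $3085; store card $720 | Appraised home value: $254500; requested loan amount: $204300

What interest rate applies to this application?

7.375%

Credit score 700 ≥ 680; Total monthly debts = (1,360 + 3,085 + 720) = 5,165. Debt-to-income = 5,165/15,950 = 32.4% — meets 36% limit
LTV = 204,300/254,500 = 80.3% ≤ 85%
Row: 700 falls in 680–713. Column: 80.3% falls in 79.01–85%. Rate = 7.375%.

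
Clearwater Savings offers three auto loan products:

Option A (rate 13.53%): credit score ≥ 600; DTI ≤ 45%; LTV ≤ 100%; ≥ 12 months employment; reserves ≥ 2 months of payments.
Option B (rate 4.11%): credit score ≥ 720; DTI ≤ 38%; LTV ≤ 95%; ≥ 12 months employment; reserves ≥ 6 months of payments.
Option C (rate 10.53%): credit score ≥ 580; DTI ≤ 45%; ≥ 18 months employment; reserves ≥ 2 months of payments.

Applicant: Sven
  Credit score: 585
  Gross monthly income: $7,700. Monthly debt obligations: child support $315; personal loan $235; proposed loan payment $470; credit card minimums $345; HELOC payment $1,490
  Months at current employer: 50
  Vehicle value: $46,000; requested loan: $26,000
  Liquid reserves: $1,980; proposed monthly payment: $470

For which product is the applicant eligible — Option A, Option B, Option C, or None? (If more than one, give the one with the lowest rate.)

Total debts = (315 + 235 + 470 + 345 + 1,490) = 2,855; DTI = 2,855/7,700 = 37.1%.
LTV = 26,000/46,000 = 56.5%.
Reserves = 1,980/470 = 4.2 months.
Option A: score 585 < 600; DTI 37.1% ≤ 45%; LTV 56.5% ≤ 100%; employment 50 ≥ 12 mo; reserves 4.2 ≥ 2 mo → does not qualify.
Option B: score 585 < 720; DTI 37.1% ≤ 38%; LTV 56.5% ≤ 95%; employment 50 ≥ 12 mo; reserves 4.2 < 6 mo → does not qualify.
Option C: score 585 ≥ 580; DTI 37.1% ≤ 45%; employment 50 ≥ 18 mo; reserves 4.2 ≥ 2 mo → qualifies.

Option C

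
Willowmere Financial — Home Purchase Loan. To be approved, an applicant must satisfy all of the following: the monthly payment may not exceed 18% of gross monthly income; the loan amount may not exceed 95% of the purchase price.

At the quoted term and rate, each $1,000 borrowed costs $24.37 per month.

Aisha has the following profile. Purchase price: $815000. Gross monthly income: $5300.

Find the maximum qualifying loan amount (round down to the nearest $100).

Payment cap: 18% × $5,300 = $954/month.
At $24.37 per $1,000, that supports 954/24.37 × 1,000 ≈ $39,146 → $39,100.
LTV cap: 95% × $815,000 = $774,250 → $774,200.
Binding constraint: payment-to-income.

$39,100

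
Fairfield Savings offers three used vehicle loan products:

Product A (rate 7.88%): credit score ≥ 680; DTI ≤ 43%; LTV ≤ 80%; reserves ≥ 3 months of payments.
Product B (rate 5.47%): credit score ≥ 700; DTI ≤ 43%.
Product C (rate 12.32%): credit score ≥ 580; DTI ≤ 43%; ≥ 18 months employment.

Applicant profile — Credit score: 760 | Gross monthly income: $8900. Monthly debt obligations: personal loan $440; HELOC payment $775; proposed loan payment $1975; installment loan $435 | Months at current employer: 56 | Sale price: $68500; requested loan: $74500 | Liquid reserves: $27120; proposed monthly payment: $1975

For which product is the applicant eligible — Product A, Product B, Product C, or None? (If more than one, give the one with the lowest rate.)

Total debts = (440 + 775 + 1,975 + 435) = 3,625; DTI = 3,625/8,900 = 40.7%.
LTV = 74,500/68,500 = 108.8%.
Reserves = 27,120/1,975 = 13.7 months.
Product A: score 760 ≥ 680; DTI 40.7% ≤ 43%; LTV 108.8% > 80%; reserves 13.7 ≥ 3 mo → does not qualify.
Product B: score 760 ≥ 700; DTI 40.7% ≤ 43% → qualifies.
Product C: score 760 ≥ 580; DTI 40.7% ≤ 43%; employment 56 ≥ 18 mo → qualifies.
Qualifying: Product B, Product C. Lowest rate is 5.47% → Product B.

Product B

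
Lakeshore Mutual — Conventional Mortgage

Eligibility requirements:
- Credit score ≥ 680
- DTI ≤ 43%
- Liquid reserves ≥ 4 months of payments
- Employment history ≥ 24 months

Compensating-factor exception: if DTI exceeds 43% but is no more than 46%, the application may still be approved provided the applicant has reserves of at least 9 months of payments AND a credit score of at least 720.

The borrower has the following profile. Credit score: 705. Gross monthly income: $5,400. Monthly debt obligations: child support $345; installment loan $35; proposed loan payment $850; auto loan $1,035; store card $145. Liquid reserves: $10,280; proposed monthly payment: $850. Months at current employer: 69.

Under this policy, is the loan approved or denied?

Credit score 705 ≥ 680 (meets base)
Total debts = (345 + 35 + 850 + 1,035 + 145) = 2,410. DTI: 2,410 ÷ 5,400 = 44.6%, over the 43% base limit.
Liquid reserves cover 10,280/850 = 12.1 months — ≥ 4 required
Employment 69 ≥ 24 months
44.6% falls in the override range (43%–46%), so the compensating-factor test applies.
Override check — reserves: 12.1 mo (ok); score: 705 (below 720).
Override conditions not both satisfied; exception does not apply.

Denied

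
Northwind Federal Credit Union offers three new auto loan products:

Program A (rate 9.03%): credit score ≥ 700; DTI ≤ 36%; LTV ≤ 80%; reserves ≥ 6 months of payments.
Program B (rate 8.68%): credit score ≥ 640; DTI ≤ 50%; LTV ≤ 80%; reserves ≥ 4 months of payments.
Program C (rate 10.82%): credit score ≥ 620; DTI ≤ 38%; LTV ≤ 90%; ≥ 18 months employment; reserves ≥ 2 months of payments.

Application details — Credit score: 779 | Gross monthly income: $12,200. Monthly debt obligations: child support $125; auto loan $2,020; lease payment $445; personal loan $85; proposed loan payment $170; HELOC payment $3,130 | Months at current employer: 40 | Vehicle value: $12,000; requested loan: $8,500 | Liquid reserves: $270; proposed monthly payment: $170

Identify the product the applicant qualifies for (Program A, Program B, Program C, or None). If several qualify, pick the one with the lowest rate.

None

Total debts = (125 + 2,020 + 445 + 85 + 170 + 3,130) = 5,975; DTI = 5,975/12,200 = 49%.
LTV = 8,500/12,000 = 70.8%.
Reserves = 270/170 = 1.6 months.
Program A: score 779 ≥ 700; DTI 49% > 36%; LTV 70.8% ≤ 80%; reserves 1.6 < 6 mo → does not qualify.
Program B: score 779 ≥ 640; DTI 49% ≤ 50%; LTV 70.8% ≤ 80%; reserves 1.6 < 4 mo → does not qualify.
Program C: score 779 ≥ 620; DTI 49% > 38%; LTV 70.8% ≤ 90%; employment 40 ≥ 18 mo; reserves 1.6 < 2 mo → does not qualify.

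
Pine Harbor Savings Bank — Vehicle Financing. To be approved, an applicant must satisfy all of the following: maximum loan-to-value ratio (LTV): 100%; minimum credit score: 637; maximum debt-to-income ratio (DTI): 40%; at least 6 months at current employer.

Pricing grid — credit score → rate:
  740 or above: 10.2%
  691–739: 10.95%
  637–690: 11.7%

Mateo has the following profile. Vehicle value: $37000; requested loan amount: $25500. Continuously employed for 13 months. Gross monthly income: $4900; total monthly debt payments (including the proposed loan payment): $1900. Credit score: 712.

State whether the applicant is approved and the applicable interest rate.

Approved at 10.95%

Credit score 712 ≥ 637 (meets minimum)
Employment 13 ≥ 6 months
LTV: 25,500 ÷ 37,000 = 68.9%, within 100% cap
DTI: 1,900 ÷ 4,900 = 38.8%, within the 40% cap
All requirements met. Score 712 falls in the 691–739 tier → 10.95%.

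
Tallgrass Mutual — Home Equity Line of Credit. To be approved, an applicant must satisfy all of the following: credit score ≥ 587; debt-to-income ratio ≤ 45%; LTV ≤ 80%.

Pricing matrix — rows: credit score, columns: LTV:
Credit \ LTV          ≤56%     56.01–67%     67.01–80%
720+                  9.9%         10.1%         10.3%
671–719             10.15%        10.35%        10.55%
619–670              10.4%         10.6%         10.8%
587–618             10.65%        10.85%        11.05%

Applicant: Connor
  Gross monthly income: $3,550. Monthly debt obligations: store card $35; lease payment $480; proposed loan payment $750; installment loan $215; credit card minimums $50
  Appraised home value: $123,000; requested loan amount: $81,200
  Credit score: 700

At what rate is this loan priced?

10.35%

Credit score 700 ≥ 587; Total monthly debts = (35 + 480 + 750 + 215 + 50) = 1,530. DTI: 1,530 ÷ 3,550 = 43.1%, within the 45% cap
LTV: 81,200 ÷ 123,000 = 66%, within 80% cap
Row: 700 falls in 671–719. Column: 66% falls in 56.01–67%. Rate = 10.35%.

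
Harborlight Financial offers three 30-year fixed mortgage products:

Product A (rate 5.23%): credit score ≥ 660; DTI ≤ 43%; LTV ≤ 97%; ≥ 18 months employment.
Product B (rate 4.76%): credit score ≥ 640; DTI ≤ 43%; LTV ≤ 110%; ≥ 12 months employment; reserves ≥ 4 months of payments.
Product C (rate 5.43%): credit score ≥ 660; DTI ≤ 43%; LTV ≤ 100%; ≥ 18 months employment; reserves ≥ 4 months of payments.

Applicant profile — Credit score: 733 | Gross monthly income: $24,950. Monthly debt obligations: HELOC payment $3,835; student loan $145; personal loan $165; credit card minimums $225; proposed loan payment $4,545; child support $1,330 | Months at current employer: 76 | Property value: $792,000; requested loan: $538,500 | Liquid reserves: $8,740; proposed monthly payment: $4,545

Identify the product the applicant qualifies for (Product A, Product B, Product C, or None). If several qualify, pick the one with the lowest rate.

Total debts = (3,835 + 145 + 165 + 225 + 4,545 + 1,330) = 10,245; DTI = 10,245/24,950 = 41.1%.
LTV = 538,500/792,000 = 68%.
Reserves = 8,740/4,545 = 1.9 months.
Product A: score 733 ≥ 660; DTI 41.1% ≤ 43%; LTV 68% ≤ 97%; employment 76 ≥ 18 mo → qualifies.
Product B: score 733 ≥ 640; DTI 41.1% ≤ 43%; LTV 68% ≤ 110%; employment 76 ≥ 12 mo; reserves 1.9 < 4 mo → does not qualify.
Product C: score 733 ≥ 660; DTI 41.1% ≤ 43%; LTV 68% ≤ 100%; employment 76 ≥ 18 mo; reserves 1.9 < 4 mo → does not qualify.

Product A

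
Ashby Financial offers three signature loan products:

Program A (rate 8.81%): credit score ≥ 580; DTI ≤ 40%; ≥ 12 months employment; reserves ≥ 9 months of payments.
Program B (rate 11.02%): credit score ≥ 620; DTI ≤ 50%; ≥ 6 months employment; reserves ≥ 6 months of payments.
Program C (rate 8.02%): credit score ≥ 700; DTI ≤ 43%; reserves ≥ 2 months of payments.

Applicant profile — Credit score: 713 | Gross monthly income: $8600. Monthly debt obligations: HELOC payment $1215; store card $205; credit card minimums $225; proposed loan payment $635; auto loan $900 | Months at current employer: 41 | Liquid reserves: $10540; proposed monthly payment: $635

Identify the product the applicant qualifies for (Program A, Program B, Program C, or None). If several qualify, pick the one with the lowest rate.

Total debts = (1,215 + 205 + 225 + 635 + 900) = 3,180; DTI = 3,180/8,600 = 37%.
Reserves = 10,540/635 = 16.6 months.
Program A: score 713 ≥ 580; DTI 37% ≤ 40%; employment 41 ≥ 12 mo; reserves 16.6 ≥ 9 mo → qualifies.
Program B: score 713 ≥ 620; DTI 37% ≤ 50%; employment 41 ≥ 6 mo; reserves 16.6 ≥ 6 mo → qualifies.
Program C: score 713 ≥ 700; DTI 37% ≤ 43%; reserves 16.6 ≥ 2 mo → qualifies.
Qualifying: Program A, Program B, Program C. Lowest rate is 8.02% → Program C.

Program C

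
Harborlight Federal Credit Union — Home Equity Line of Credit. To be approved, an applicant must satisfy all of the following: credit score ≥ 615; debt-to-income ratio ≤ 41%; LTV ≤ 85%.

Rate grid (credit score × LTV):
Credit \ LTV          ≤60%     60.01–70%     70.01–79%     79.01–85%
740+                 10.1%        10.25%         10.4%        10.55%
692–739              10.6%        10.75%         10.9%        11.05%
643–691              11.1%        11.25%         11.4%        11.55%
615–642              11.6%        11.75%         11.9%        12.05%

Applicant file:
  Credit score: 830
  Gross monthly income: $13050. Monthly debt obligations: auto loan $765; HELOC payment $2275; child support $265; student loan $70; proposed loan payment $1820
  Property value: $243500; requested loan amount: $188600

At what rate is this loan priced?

10.4%

Credit score 830 ≥ 615; Total monthly debts = (765 + 2,275 + 265 + 70 + 1,820) = 5,195. DTI = 5,195/13,050 = 39.8% ≤ 41%
Loan-to-value = 188,600/243,500 = 77.5% — pass (85% max)
Credit 830 → row 740+; LTV 77.5% → column 70.01–79%. Grid cell → 10.4%.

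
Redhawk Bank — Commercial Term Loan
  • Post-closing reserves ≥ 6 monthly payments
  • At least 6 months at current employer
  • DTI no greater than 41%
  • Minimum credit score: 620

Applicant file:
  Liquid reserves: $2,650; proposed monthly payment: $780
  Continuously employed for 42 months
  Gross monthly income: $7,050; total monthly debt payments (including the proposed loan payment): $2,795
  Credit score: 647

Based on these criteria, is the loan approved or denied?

Reserves: 2,650 ÷ 780 = 3.4 months (below 6-month minimum)
Employment 42 ≥ 6 months
DTI: 2,795 ÷ 7,050 = 39.6%, within the 41% cap
Credit score 647 ≥ 620 (meets)
Fails on reserves.

Denied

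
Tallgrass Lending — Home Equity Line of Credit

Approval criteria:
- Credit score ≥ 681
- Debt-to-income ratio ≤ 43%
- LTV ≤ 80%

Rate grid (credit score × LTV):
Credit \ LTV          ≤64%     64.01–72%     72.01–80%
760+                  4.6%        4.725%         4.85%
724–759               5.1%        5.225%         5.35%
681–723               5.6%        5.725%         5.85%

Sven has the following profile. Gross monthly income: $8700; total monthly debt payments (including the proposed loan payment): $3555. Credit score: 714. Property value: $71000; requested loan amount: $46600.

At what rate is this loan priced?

5.725%

Credit score 714 ≥ 681; DTI = 3,555/8,700 = 40.9% ≤ 43%
Loan-to-value = 46,600/71,000 = 65.6% — pass (80% max)
Score 714 is in the 681–723 band; LTV 65.6% is in the 64.01–72% band → 5.725%.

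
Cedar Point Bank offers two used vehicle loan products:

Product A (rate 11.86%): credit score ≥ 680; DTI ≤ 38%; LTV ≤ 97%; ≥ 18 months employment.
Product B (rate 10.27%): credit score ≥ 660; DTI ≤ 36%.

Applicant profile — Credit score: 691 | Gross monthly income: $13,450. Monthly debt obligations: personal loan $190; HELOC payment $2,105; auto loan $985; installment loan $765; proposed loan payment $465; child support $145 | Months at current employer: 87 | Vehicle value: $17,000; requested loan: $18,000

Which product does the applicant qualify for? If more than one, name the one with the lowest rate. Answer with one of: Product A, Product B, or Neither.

Total debts = (190 + 2,105 + 985 + 765 + 465 + 145) = 4,655; DTI = 4,655/13,450 = 34.6%.
LTV = 18,000/17,000 = 105.9%.
Product A: score 691 ≥ 680; DTI 34.6% ≤ 38%; LTV 105.9% > 97%; employment 87 ≥ 18 mo → does not qualify.
Product B: score 691 ≥ 660; DTI 34.6% ≤ 36% → qualifies.

Product B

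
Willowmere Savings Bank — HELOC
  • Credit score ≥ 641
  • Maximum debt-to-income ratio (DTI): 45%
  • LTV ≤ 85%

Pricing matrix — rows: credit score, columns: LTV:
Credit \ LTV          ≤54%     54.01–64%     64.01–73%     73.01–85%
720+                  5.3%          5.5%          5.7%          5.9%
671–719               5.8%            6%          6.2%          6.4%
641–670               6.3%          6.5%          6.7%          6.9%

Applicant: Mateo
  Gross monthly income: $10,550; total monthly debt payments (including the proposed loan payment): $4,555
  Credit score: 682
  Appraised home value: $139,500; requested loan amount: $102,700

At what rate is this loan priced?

6.4%

Credit score 682 ≥ 641; DTI = 4,555/10,550 = 43.2% ≤ 45%
LTV: 102,700 ÷ 139,500 = 73.6%, within 85% cap
Credit 682 → row 671–719; LTV 73.6% → column 73.01–85%. Grid cell → 6.4%.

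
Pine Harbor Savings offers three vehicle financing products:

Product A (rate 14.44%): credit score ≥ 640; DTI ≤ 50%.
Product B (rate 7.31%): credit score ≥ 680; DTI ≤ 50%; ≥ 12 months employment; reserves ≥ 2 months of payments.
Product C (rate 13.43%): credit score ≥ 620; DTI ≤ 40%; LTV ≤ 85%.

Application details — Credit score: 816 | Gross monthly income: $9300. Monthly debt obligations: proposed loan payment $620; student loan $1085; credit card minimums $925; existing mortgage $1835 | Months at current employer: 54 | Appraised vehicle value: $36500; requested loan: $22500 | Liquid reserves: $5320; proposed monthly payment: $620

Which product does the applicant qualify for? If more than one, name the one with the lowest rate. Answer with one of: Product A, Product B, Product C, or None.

Product B

Total debts = (620 + 1,085 + 925 + 1,835) = 4,465; DTI = 4,465/9,300 = 48%.
LTV = 22,500/36,500 = 61.6%.
Reserves = 5,320/620 = 8.6 months.
Product A: score 816 ≥ 640; DTI 48% ≤ 50% → qualifies.
Product B: score 816 ≥ 680; DTI 48% ≤ 50%; employment 54 ≥ 12 mo; reserves 8.6 ≥ 2 mo → qualifies.
Product C: score 816 ≥ 620; DTI 48% > 40%; LTV 61.6% ≤ 85% → does not qualify.
Qualifying: Product A, Product B. Lowest rate is 7.31% → Product B.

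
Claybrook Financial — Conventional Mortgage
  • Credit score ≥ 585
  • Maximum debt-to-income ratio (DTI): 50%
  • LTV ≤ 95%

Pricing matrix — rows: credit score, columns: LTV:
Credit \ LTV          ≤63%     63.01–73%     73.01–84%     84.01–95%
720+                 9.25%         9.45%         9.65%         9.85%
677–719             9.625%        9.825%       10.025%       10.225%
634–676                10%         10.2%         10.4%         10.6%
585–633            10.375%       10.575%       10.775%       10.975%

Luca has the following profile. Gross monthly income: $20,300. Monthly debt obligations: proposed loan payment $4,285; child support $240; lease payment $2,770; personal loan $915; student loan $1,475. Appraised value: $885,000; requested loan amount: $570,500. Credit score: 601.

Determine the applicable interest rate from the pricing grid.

Credit score 601 ≥ 585; Total monthly debts = (4,285 + 240 + 2,770 + 915 + 1,475) = 9,685. DTI = 9,685/20,300 = 47.7% ≤ 50%
Loan-to-value = 570,500/885,000 = 64.5% — pass (95% max)
Score 601 is in the 585–633 band; LTV 64.5% is in the 63.01–73% band → 10.575%.

10.575%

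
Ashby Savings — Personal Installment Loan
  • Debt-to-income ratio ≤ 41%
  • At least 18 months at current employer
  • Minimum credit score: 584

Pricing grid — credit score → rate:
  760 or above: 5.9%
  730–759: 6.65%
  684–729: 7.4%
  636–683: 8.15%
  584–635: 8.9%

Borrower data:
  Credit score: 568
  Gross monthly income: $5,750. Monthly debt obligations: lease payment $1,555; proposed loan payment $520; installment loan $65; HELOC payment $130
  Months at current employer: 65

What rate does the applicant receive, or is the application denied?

Credit score 568 < 584 (below minimum)
Employment 65 ≥ 18 months
Total monthly debts = (1,555 + 520 + 65 + 130) = 2,270. DTI: 2,270 ÷ 5,750 = 39.5%, within the 41% cap
Not all requirements met → denied.

Denied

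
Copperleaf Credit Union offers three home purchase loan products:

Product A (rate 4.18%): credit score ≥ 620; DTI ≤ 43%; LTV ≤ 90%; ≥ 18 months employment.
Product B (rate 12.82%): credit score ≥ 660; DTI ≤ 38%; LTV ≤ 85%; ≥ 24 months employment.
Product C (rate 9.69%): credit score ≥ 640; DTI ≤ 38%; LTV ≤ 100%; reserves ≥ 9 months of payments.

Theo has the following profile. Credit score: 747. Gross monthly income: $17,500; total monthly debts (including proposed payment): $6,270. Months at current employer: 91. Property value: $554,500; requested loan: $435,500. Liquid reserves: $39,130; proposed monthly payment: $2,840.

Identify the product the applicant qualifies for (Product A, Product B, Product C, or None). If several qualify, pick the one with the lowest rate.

Product A

DTI = 6,270/17,500 = 35.8%.
LTV = 435,500/554,500 = 78.5%.
Reserves = 39,130/2,840 = 13.8 months.
Product A: score 747 ≥ 620; DTI 35.8% ≤ 43%; LTV 78.5% ≤ 90%; employment 91 ≥ 18 mo → qualifies.
Product B: score 747 ≥ 660; DTI 35.8% ≤ 38%; LTV 78.5% ≤ 85%; employment 91 ≥ 24 mo → qualifies.
Product C: score 747 ≥ 640; DTI 35.8% ≤ 38%; LTV 78.5% ≤ 100%; reserves 13.8 ≥ 9 mo → qualifies.
Qualifying: Product A, Product B, Product C. Lowest rate is 4.18% → Product A.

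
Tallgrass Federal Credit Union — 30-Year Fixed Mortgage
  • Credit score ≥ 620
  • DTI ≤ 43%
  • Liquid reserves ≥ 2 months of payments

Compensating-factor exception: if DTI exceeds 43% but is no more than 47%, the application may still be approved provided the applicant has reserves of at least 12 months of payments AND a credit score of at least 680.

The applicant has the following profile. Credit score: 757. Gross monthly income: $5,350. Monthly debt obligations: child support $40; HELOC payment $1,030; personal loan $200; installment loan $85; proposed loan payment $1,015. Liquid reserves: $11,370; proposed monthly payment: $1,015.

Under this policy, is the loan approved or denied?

Denied

Credit score 757 ≥ 620 (meets base)
Total debts = (40 + 1,030 + 200 + 85 + 1,015) = 2,370. DTI: 2,370 ÷ 5,350 = 44.3%, over the 43% base limit.
Reserves: 11,370 ÷ 1,015 = 11.2 months (meets 2-month minimum)
DTI 44.3% is within the 43%–47% exception band; checking compensating factors.
Reserves 11.2 < 12 months; credit score 757 ≥ 680.
Override conditions not both satisfied; exception does not apply.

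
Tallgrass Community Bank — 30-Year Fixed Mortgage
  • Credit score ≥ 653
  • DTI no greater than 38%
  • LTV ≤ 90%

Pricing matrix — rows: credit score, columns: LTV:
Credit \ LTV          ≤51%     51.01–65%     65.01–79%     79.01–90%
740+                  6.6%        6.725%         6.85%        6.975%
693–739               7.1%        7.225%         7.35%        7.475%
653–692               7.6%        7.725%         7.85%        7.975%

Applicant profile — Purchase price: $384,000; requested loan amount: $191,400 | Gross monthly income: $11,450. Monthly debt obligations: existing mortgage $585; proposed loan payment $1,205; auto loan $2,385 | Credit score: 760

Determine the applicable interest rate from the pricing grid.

6.6%

Credit score 760 ≥ 653; Total monthly debts = (585 + 1,205 + 2,385) = 4,175. Debt-to-income = 4,175/11,450 = 36.5% — meets 38% limit
Loan-to-value = 191,400/384,000 = 49.8% — pass (90% max)
Score 760 is in the 740+ band; LTV 49.8% is in the ≤51% band → 6.6%.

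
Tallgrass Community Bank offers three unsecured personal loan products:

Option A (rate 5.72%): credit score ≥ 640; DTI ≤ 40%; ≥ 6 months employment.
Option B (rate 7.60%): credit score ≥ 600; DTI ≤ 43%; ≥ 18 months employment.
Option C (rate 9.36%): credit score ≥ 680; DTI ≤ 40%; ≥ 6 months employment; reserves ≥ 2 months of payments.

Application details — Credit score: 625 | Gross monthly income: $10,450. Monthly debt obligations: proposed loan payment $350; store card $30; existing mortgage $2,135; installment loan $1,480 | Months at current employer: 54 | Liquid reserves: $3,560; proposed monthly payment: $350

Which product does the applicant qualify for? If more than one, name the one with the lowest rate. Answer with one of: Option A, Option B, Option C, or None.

Total debts = (350 + 30 + 2,135 + 1,480) = 3,995; DTI = 3,995/10,450 = 38.2%.
Reserves = 3,560/350 = 10.2 months.
Option A: score 625 < 640; DTI 38.2% ≤ 40%; employment 54 ≥ 6 mo → does not qualify.
Option B: score 625 ≥ 600; DTI 38.2% ≤ 43%; employment 54 ≥ 18 mo → qualifies.
Option C: score 625 < 680; DTI 38.2% ≤ 40%; employment 54 ≥ 6 mo; reserves 10.2 ≥ 2 mo → does not qualify.

Option B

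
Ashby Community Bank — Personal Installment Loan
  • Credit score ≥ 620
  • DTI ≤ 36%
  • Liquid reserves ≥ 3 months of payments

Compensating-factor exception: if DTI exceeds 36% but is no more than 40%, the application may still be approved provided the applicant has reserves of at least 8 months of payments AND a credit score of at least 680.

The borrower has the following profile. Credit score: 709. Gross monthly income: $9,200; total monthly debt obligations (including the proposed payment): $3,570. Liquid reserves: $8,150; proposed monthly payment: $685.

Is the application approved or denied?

Approved

Credit score 709 ≥ 620 (meets base)
DTI = 3,570/9,200 = 38.8% > 36% — standard DTI limit exceeded.
Reserves = 8,150/685 = 11.9 months ≥ 3
DTI 38.8% is within the 36%–40% exception band; checking compensating factors.
Reserves 11.9 ≥ 8 months; credit score 709 ≥ 680.
Both override conditions satisfied; DTI exception granted.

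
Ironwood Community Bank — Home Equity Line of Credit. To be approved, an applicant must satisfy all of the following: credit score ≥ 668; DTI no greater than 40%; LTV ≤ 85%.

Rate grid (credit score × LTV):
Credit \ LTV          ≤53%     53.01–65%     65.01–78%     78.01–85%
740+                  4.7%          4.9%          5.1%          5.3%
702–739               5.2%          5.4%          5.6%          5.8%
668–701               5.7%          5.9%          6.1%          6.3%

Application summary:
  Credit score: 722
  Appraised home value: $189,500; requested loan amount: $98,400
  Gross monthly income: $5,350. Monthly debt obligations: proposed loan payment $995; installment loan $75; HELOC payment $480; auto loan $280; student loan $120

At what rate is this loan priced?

Credit score 722 ≥ 668; Total monthly debts = (995 + 75 + 480 + 280 + 120) = 1,950. Debt-to-income = 1,950/5,350 = 36.4% — meets 40% limit
LTV: 98,400 ÷ 189,500 = 51.9%, within 85% cap
Row: 722 falls in 702–739. Column: 51.9% falls in ≤53%. Rate = 5.2%.

5.2%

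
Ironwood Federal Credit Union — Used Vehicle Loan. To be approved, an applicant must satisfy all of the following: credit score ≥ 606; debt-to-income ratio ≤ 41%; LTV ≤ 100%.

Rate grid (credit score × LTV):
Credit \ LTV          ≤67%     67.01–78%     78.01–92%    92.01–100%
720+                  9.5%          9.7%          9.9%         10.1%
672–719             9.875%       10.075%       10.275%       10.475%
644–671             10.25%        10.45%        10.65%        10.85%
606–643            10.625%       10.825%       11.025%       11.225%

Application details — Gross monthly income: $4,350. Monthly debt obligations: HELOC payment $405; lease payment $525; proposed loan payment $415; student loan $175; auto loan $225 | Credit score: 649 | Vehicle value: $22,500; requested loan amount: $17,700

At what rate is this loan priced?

Credit score 649 ≥ 606; Total monthly debts = (405 + 525 + 415 + 175 + 225) = 1,745. Debt-to-income = 1,745/4,350 = 40.1% — meets 41% limit
Loan-to-value = 17,700/22,500 = 78.7% — pass (100% max)
Score 649 is in the 644–671 band; LTV 78.7% is in the 78.01–92% band → 10.65%.

10.65%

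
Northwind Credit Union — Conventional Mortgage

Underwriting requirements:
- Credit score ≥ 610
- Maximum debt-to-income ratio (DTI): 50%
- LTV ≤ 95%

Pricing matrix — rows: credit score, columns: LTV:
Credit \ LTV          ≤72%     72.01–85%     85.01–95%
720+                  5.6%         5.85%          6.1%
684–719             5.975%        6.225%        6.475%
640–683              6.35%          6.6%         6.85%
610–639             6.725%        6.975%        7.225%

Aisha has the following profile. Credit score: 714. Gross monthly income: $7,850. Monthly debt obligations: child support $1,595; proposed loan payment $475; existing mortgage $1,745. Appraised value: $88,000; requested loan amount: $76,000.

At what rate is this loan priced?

Credit score 714 ≥ 610; Total monthly debts = (1,595 + 475 + 1,745) = 3,815. DTI: 3,815 ÷ 7,850 = 48.6%, within the 50% cap
LTV = 76,000/88,000 = 86.4% ≤ 95%
Score 714 is in the 684–719 band; LTV 86.4% is in the 85.01–95% band → 6.475%.

6.475%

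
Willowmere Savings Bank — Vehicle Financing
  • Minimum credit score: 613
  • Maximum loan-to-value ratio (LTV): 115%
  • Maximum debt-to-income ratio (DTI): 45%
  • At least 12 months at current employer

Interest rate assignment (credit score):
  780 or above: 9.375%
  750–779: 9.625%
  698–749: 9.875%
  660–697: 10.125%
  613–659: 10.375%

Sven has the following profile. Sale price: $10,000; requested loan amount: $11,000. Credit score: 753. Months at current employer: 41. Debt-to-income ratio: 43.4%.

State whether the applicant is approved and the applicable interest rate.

Approved at 9.625%

Credit score 753 ≥ 613 (meets minimum)
Employment 41 ≥ 12 months
LTV: 11,000 ÷ 10,000 = 110%, within 115% cap
Debt-to-income 43.4% vs 45% cap — pass
All requirements met. Score 753 falls in the 750–779 tier → 9.625%.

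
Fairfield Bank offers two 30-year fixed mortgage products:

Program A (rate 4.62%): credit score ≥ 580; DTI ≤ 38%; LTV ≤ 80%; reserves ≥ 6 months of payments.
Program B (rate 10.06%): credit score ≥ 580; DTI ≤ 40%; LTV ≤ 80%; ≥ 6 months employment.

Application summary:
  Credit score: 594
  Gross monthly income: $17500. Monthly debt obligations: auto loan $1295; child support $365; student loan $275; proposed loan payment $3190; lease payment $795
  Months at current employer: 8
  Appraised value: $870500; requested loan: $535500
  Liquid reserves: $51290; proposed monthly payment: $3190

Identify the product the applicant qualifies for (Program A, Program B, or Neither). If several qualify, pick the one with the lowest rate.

Program A

Total debts = (1,295 + 365 + 275 + 3,190 + 795) = 5,920; DTI = 5,920/17,500 = 33.8%.
LTV = 535,500/870,500 = 61.5%.
Reserves = 51,290/3,190 = 16.1 months.
Program A: score 594 ≥ 580; DTI 33.8% ≤ 38%; LTV 61.5% ≤ 80%; reserves 16.1 ≥ 6 mo → qualifies.
Program B: score 594 ≥ 580; DTI 33.8% ≤ 40%; LTV 61.5% ≤ 80%; employment 8 ≥ 6 mo → qualifies.
Qualifying: Program A, Program B. Lowest rate is 4.62% → Program A.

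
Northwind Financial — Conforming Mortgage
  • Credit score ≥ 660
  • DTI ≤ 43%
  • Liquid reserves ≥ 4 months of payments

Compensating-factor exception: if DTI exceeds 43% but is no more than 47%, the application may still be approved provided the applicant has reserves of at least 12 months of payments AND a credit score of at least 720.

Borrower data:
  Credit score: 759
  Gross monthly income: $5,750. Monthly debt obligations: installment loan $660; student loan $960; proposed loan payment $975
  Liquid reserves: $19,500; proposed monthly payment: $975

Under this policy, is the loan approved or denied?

Credit score 759 ≥ 660 (meets base)
Total debts = (660 + 960 + 975) = 2,595. DTI: 2,595 ÷ 5,750 = 45.1%, over the 43% base limit.
Reserves = 19,500/975 = 20.0 months ≥ 4
45.1% falls in the override range (43%–47%), so the compensating-factor test applies.
Reserves 20.0 ≥ 12 months; credit score 759 ≥ 720.
Both override conditions satisfied; DTI exception granted.

Approved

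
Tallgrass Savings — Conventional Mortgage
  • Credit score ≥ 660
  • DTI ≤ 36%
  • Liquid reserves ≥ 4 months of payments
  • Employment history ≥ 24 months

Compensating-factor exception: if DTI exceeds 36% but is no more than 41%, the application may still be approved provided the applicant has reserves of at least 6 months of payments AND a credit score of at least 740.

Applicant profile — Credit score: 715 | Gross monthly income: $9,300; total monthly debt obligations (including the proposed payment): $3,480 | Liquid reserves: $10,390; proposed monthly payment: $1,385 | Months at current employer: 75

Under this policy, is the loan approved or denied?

Denied

Credit score 715 ≥ 660 (meets base)
DTI: 3,480 ÷ 9,300 = 37.4%, over the 36% base limit.
Liquid reserves cover 10,390/1,385 = 7.5 months — ≥ 4 required
Employment 75 ≥ 24 months
37.4% falls in the override range (36%–41%), so the compensating-factor test applies.
Reserves 7.5 ≥ 6 months; credit score 715 < 740.
Compensating-factor requirement not fully met.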